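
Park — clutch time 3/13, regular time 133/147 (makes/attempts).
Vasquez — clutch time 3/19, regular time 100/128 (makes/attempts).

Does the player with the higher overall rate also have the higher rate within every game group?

Yes

Clutch time: Park 3/13 = 23.1%, Vasquez 3/19 = 15.8% → Park
Regular time: Park 133/147 = 90.5%, Vasquez 100/128 = 78.1% → Park
Overall: Park 136/160 = 85.0%, Vasquez 103/147 = 70.1% → Park
Park wins overall and in every game group — no reversal.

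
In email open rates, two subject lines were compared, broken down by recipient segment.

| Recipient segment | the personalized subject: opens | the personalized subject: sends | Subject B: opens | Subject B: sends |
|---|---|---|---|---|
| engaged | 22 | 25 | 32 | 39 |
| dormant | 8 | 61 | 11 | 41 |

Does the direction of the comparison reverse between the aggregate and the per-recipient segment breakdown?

No

Engaged: the personalized subject 22/25 = 88.0%, Subject B 32/39 = 82.1% → the personalized subject
Dormant: the personalized subject 8/61 = 13.1%, Subject B 11/41 = 26.8% → Subject B
Overall: the personalized subject 30/86 = 34.9%, Subject B 43/80 = 53.8% → Subject B
Neither sweeps: the personalized subject wins 1 of 2 groups, Subject B wins 1. Subject B wins overall but not every group — no Simpson reversal.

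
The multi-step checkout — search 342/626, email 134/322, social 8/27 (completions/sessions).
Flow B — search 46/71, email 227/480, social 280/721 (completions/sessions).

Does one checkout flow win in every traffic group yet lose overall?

Yes

Search: the multi-step checkout 342/626 = 54.6%, Flow B 46/71 = 64.8% → Flow B
Email: the multi-step checkout 134/322 = 41.6%, Flow B 227/480 = 47.3% → Flow B
Social: the multi-step checkout 8/27 = 29.6%, Flow B 280/721 = 38.8% → Flow B
Overall: the multi-step checkout 484/975 = 49.6%, Flow B 553/1272 = 43.5% → the multi-step checkout
Flow B wins each traffic group but the multi-step checkout wins overall — the comparison reverses. Flow B's sessions skew toward social, which has a lower base rate.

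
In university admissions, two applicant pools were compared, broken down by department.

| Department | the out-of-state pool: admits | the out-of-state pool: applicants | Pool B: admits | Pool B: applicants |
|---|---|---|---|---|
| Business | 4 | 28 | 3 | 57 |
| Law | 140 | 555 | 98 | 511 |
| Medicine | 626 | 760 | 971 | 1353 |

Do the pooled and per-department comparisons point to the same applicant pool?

Yes

Business: the out-of-state pool 4/28 = 14.3%, Pool B 3/57 = 5.3% → the out-of-state pool
Law: the out-of-state pool 140/555 = 25.2%, Pool B 98/511 = 19.2% → the out-of-state pool
Medicine: the out-of-state pool 626/760 = 82.4%, Pool B 971/1353 = 71.8% → the out-of-state pool
Overall: the out-of-state pool 770/1343 = 57.3%, Pool B 1072/1921 = 55.8% → the out-of-state pool
The out-of-state pool wins overall and in every department group — no reversal.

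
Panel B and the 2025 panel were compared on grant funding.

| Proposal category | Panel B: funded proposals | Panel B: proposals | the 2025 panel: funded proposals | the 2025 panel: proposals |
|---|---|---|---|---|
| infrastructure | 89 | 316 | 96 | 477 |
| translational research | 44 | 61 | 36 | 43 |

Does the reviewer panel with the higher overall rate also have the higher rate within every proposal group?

No

Infrastructure: Panel B 89/316 = 28.2%, the 2025 panel 96/477 = 20.1% → Panel B
Translational research: Panel B 44/61 = 72.1%, the 2025 panel 36/43 = 83.7% → the 2025 panel
Overall: Panel B 133/377 = 35.3%, the 2025 panel 132/520 = 25.4% → Panel B
Neither sweeps: Panel B wins 1 of 2 groups, the 2025 panel wins 1. Panel B wins overall but not every group — no Simpson reversal.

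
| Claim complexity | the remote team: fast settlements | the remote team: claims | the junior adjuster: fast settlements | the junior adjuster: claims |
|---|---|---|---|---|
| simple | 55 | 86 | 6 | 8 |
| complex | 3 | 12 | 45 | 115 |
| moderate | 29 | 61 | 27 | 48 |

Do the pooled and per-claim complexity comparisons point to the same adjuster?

No

Simple: the remote team 55/86 = 64.0%, the junior adjuster 6/8 = 75.0% → the junior adjuster
Complex: the remote team 3/12 = 25.0%, the junior adjuster 45/115 = 39.1% → the junior adjuster
Moderate: the remote team 29/61 = 47.5%, the junior adjuster 27/48 = 56.2% → the junior adjuster
Overall: the remote team 87/159 = 54.7%, the junior adjuster 78/171 = 45.6% → the remote team
The junior adjuster wins each claim group but the remote team wins overall — the comparison reverses. The junior adjuster's claims skew toward complex, which has a lower base rate.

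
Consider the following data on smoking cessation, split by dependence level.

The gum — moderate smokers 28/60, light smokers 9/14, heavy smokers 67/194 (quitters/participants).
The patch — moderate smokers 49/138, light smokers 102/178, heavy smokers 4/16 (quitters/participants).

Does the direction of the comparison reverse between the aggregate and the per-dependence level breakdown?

Yes

Moderate smokers: the gum 28/60 = 46.7%, the patch 49/138 = 35.5% → the gum
Light smokers: the gum 9/14 = 64.3%, the patch 102/178 = 57.3% → the gum
Heavy smokers: the gum 67/194 = 34.5%, the patch 4/16 = 25.0% → the gum
Overall: the gum 104/268 = 38.8%, the patch 155/332 = 46.7% → the patch
The gum wins each dependence group but the patch wins overall — the comparison reverses. The gum's participants skew toward heavy smokers, which has a lower base rate.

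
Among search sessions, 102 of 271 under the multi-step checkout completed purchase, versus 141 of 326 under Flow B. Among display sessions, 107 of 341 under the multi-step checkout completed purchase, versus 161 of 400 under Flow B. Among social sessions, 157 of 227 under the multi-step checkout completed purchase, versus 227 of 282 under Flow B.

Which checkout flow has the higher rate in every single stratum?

Flow B

Search: the multi-step checkout 102/271 = 37.6%, Flow B 141/326 = 43.3% → Flow B
Display: the multi-step checkout 107/341 = 31.4%, Flow B 161/400 = 40.2% → Flow B
Social: the multi-step checkout 157/227 = 69.2%, Flow B 227/282 = 80.5% → Flow B
Flow B has the higher rate in all 3 groups.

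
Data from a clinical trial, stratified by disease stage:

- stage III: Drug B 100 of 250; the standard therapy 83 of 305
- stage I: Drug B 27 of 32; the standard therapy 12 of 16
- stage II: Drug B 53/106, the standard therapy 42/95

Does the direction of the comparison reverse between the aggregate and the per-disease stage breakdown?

No

Stage III: Drug B 100/250 = 40.0%, the standard therapy 83/305 = 27.2% → Drug B
Stage I: Drug B 27/32 = 84.4%, the standard therapy 12/16 = 75.0% → Drug B
Stage II: Drug B 53/106 = 50.0%, the standard therapy 42/95 = 44.2% → Drug B
Overall: Drug B 180/388 = 46.4%, the standard therapy 137/416 = 32.9% → Drug B
Drug B wins overall and in every disease group — no reversal.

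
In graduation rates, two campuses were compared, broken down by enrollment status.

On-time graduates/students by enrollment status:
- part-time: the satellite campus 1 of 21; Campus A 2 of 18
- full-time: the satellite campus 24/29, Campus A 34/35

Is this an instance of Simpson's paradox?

Part-time: the satellite campus 1/21 = 4.8%, Campus A 2/18 = 11.1% → Campus A
Full-time: the satellite campus 24/29 = 82.8%, Campus A 34/35 = 97.1% → Campus A
Overall: the satellite campus 25/50 = 50.0%, Campus A 36/53 = 67.9% → Campus A
Campus A wins overall and in every enrollment group — no reversal.

No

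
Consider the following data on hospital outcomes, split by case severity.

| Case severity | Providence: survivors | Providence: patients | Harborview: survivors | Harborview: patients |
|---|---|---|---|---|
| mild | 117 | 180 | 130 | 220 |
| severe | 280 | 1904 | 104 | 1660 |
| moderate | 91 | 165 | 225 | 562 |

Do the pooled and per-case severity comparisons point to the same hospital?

Mild: Providence 117/180 = 65.0%, Harborview 130/220 = 59.1% → Providence
Severe: Providence 280/1904 = 14.7%, Harborview 104/1660 = 6.3% → Providence
Moderate: Providence 91/165 = 55.2%, Harborview 225/562 = 40.0% → Providence
Overall: Providence 488/2249 = 21.7%, Harborview 459/2442 = 18.8% → Providence
Providence wins overall and in every case group — no reversal.

Yes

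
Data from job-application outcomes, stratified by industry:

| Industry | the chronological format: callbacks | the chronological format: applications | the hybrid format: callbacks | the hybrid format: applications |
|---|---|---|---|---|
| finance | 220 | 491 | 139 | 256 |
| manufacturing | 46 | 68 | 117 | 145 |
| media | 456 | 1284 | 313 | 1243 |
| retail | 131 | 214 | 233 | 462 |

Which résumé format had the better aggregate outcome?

the chronological format

Finance: the chronological format 220/491 = 44.8%, the hybrid format 139/256 = 54.3% → the hybrid format
Manufacturing: the chronological format 46/68 = 67.6%, the hybrid format 117/145 = 80.7% → the hybrid format
Media: the chronological format 456/1284 = 35.5%, the hybrid format 313/1243 = 25.2% → the chronological format
Retail: the chronological format 131/214 = 61.2%, the hybrid format 233/462 = 50.4% → the chronological format
Overall: the chronological format 853/2057 = 41.5%, the hybrid format 802/2106 = 38.1% → the chronological format
(Neither sweeps every industry group, but the chronological format has the higher pooled rate.)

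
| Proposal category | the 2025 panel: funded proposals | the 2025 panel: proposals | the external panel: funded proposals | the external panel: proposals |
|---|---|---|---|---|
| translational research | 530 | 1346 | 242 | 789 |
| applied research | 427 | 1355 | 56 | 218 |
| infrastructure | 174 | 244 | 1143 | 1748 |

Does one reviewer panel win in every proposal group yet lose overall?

Translational research: the 2025 panel 530/1346 = 39.4%, the external panel 242/789 = 30.7% → the 2025 panel
Applied research: the 2025 panel 427/1355 = 31.5%, the external panel 56/218 = 25.7% → the 2025 panel
Infrastructure: the 2025 panel 174/244 = 71.3%, the external panel 1143/1748 = 65.4% → the 2025 panel
Overall: the 2025 panel 1131/2945 = 38.4%, the external panel 1441/2755 = 52.3% → the external panel
The 2025 panel wins each proposal group but the external panel wins overall — the comparison reverses. The 2025 panel's proposals skew toward applied research, which has a lower base rate.

Yes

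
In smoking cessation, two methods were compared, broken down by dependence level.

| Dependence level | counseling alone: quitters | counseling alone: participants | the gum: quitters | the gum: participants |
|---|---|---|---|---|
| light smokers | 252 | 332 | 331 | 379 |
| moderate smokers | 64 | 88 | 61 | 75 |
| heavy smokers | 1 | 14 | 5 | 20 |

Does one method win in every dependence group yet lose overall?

No

Light smokers: counseling alone 252/332 = 75.9%, the gum 331/379 = 87.3% → the gum
Moderate smokers: counseling alone 64/88 = 72.7%, the gum 61/75 = 81.3% → the gum
Heavy smokers: counseling alone 1/14 = 7.1%, the gum 5/20 = 25.0% → the gum
Overall: counseling alone 317/434 = 73.0%, the gum 397/474 = 83.8% → the gum
The gum wins overall and in every dependence group — no reversal.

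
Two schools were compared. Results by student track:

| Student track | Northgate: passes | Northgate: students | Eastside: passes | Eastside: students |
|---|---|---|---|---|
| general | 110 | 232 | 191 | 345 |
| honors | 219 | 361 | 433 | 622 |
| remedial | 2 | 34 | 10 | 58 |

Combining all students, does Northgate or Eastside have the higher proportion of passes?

General: Northgate 110/232 = 47.4%, Eastside 191/345 = 55.4% → Eastside
Honors: Northgate 219/361 = 60.7%, Eastside 433/622 = 69.6% → Eastside
Remedial: Northgate 2/34 = 5.9%, Eastside 10/58 = 17.2% → Eastside
Overall: Northgate 331/627 = 52.8%, Eastside 634/1025 = 61.9% → Eastside

Eastside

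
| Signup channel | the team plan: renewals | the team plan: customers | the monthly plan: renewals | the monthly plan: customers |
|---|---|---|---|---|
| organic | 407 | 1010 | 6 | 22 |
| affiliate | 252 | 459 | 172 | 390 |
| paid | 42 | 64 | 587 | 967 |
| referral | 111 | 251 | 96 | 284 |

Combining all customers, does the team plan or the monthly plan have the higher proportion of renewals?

the monthly plan

Organic: the team plan 407/1010 = 40.3%, the monthly plan 6/22 = 27.3% → the team plan
Affiliate: the team plan 252/459 = 54.9%, the monthly plan 172/390 = 44.1% → the team plan
Paid: the team plan 42/64 = 65.6%, the monthly plan 587/967 = 60.7% → the team plan
Referral: the team plan 111/251 = 44.2%, the monthly plan 96/284 = 33.8% → the team plan
Overall: the team plan 812/1784 = 45.5%, the monthly plan 861/1663 = 51.8% → the monthly plan
(The team plan wins every signup group but the monthly plan wins overall — the team plan's customers skew toward the low-rate organic group.)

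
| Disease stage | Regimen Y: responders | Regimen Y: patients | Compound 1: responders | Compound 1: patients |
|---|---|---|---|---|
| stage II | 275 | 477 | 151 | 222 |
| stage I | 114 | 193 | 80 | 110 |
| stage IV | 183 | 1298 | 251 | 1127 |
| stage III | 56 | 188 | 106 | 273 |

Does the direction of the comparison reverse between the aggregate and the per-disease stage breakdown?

Stage II: Regimen Y 275/477 = 57.7%, Compound 1 151/222 = 68.0% → Compound 1
Stage I: Regimen Y 114/193 = 59.1%, Compound 1 80/110 = 72.7% → Compound 1
Stage IV: Regimen Y 183/1298 = 14.1%, Compound 1 251/1127 = 22.3% → Compound 1
Stage III: Regimen Y 56/188 = 29.8%, Compound 1 106/273 = 38.8% → Compound 1
Overall: Regimen Y 628/2156 = 29.1%, Compound 1 588/1732 = 33.9% → Compound 1
Compound 1 wins overall and in every disease group — no reversal.

No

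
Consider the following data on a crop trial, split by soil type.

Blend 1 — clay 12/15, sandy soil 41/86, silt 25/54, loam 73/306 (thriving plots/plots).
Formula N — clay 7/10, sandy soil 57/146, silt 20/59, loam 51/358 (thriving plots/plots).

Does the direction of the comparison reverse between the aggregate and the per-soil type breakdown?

No

Clay: Blend 1 12/15 = 80.0%, Formula N 7/10 = 70.0% → Blend 1
Sandy soil: Blend 1 41/86 = 47.7%, Formula N 57/146 = 39.0% → Blend 1
Silt: Blend 1 25/54 = 46.3%, Formula N 20/59 = 33.9% → Blend 1
Loam: Blend 1 73/306 = 23.9%, Formula N 51/358 = 14.2% → Blend 1
Overall: Blend 1 151/461 = 32.8%, Formula N 135/573 = 23.6% → Blend 1
Blend 1 wins overall and in every soil group — no reversal.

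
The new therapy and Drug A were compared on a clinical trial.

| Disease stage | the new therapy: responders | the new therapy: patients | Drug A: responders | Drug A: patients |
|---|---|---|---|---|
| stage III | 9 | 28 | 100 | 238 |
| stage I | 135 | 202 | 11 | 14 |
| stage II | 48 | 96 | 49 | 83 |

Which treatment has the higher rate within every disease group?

Stage III: the new therapy 9/28 = 32.1%, Drug A 100/238 = 42.0% → Drug A
Stage I: the new therapy 135/202 = 66.8%, Drug A 11/14 = 78.6% → Drug A
Stage II: the new therapy 48/96 = 50.0%, Drug A 49/83 = 59.0% → Drug A
Drug A has the higher rate in all 3 groups.

Drug A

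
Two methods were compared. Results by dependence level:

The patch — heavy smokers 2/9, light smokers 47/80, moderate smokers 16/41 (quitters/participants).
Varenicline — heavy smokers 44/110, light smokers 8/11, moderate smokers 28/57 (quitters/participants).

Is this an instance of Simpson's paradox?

Heavy smokers: the patch 2/9 = 22.2%, varenicline 44/110 = 40.0% → varenicline
Light smokers: the patch 47/80 = 58.8%, varenicline 8/11 = 72.7% → varenicline
Moderate smokers: the patch 16/41 = 39.0%, varenicline 28/57 = 49.1% → varenicline
Overall: the patch 65/130 = 50.0%, varenicline 80/178 = 44.9% → the patch
Varenicline wins each dependence group but the patch wins overall — the comparison reverses. Varenicline's participants skew toward heavy smokers, which has a lower base rate.

Yes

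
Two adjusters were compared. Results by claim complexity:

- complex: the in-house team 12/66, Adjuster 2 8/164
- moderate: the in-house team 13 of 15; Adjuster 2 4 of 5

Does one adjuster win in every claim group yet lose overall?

Complex: the in-house team 12/66 = 18.2%, Adjuster 2 8/164 = 4.9% → the in-house team
Moderate: the in-house team 13/15 = 86.7%, Adjuster 2 4/5 = 80.0% → the in-house team
Overall: the in-house team 25/81 = 30.9%, Adjuster 2 12/169 = 7.1% → the in-house team
The in-house team wins overall and in every claim group — no reversal.

No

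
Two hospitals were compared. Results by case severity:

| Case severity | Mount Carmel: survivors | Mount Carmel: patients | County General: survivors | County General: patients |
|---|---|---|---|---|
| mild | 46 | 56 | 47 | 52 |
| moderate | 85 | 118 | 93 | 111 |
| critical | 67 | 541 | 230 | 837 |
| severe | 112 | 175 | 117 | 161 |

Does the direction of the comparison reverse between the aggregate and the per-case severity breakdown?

Mild: Mount Carmel 46/56 = 82.1%, County General 47/52 = 90.4% → County General
Moderate: Mount Carmel 85/118 = 72.0%, County General 93/111 = 83.8% → County General
Critical: Mount Carmel 67/541 = 12.4%, County General 230/837 = 27.5% → County General
Severe: Mount Carmel 112/175 = 64.0%, County General 117/161 = 72.7% → County General
Overall: Mount Carmel 310/890 = 34.8%, County General 487/1161 = 41.9% → County General
County General wins overall and in every case group — no reversal.

No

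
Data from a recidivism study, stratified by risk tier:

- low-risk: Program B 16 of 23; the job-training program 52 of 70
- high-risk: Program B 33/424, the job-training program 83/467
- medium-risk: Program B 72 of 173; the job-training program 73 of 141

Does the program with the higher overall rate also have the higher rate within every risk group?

Yes

Low-risk: Program B 16/23 = 69.6%, the job-training program 52/70 = 74.3% → the job-training program
High-risk: Program B 33/424 = 7.8%, the job-training program 83/467 = 17.8% → the job-training program
Medium-risk: Program B 72/173 = 41.6%, the job-training program 73/141 = 51.8% → the job-training program
Overall: Program B 121/620 = 19.5%, the job-training program 208/678 = 30.7% → the job-training program
The job-training program wins overall and in every risk group — no reversal.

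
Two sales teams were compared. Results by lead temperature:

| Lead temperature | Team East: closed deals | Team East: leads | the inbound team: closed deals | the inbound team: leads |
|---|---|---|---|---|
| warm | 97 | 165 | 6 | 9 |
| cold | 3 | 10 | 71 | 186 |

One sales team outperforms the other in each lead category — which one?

the inbound team

Warm: Team East 97/165 = 58.8%, the inbound team 6/9 = 66.7% → the inbound team
Cold: Team East 3/10 = 30.0%, the inbound team 71/186 = 38.2% → the inbound team
The inbound team has the higher rate in both groups.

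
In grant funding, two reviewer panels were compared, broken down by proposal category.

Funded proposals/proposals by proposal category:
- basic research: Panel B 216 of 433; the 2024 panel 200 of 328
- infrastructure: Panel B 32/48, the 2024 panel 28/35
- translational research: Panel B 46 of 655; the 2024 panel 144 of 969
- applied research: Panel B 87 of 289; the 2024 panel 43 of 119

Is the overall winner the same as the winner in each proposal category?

Basic research: Panel B 216/433 = 49.9%, the 2024 panel 200/328 = 61.0% → the 2024 panel
Infrastructure: Panel B 32/48 = 66.7%, the 2024 panel 28/35 = 80.0% → the 2024 panel
Translational research: Panel B 46/655 = 7.0%, the 2024 panel 144/969 = 14.9% → the 2024 panel
Applied research: Panel B 87/289 = 30.1%, the 2024 panel 43/119 = 36.1% → the 2024 panel
Overall: Panel B 381/1425 = 26.7%, the 2024 panel 415/1451 = 28.6% → the 2024 panel
The 2024 panel wins overall and in every proposal group — no reversal.

Yes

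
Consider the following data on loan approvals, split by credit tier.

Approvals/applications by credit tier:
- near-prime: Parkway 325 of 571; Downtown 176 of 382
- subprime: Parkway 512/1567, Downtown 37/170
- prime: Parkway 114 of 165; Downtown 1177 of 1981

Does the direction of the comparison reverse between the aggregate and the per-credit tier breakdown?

Near-prime: Parkway 325/571 = 56.9%, Downtown 176/382 = 46.1% → Parkway
Subprime: Parkway 512/1567 = 32.7%, Downtown 37/170 = 21.8% → Parkway
Prime: Parkway 114/165 = 69.1%, Downtown 1177/1981 = 59.4% → Parkway
Overall: Parkway 951/2303 = 41.3%, Downtown 1390/2533 = 54.9% → Downtown
Parkway wins each credit group but Downtown wins overall — the comparison reverses. Parkway's applications skew toward subprime, which has a lower base rate.

Yes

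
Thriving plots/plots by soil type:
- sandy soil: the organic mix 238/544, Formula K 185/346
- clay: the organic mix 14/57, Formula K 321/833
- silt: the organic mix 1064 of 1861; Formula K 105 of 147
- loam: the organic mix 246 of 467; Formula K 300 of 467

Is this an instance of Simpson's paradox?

Yes

Sandy soil: the organic mix 238/544 = 43.8%, Formula K 185/346 = 53.5% → Formula K
Clay: the organic mix 14/57 = 24.6%, Formula K 321/833 = 38.5% → Formula K
Silt: the organic mix 1064/1861 = 57.2%, Formula K 105/147 = 71.4% → Formula K
Loam: the organic mix 246/467 = 52.7%, Formula K 300/467 = 64.2% → Formula K
Overall: the organic mix 1562/2929 = 53.3%, Formula K 911/1793 = 50.8% → the organic mix
Formula K wins each soil group but the organic mix wins overall — the comparison reverses. Formula K's plots skew toward clay, which has a lower base rate.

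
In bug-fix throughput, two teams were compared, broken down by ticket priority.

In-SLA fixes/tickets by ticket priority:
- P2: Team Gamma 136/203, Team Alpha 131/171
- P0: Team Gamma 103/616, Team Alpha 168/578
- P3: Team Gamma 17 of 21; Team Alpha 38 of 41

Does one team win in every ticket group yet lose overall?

P2: Team Gamma 136/203 = 67.0%, Team Alpha 131/171 = 76.6% → Team Alpha
P0: Team Gamma 103/616 = 16.7%, Team Alpha 168/578 = 29.1% → Team Alpha
P3: Team Gamma 17/21 = 81.0%, Team Alpha 38/41 = 92.7% → Team Alpha
Overall: Team Gamma 256/840 = 30.5%, Team Alpha 337/790 = 42.7% → Team Alpha
Team Alpha wins overall and in every ticket group — no reversal.

No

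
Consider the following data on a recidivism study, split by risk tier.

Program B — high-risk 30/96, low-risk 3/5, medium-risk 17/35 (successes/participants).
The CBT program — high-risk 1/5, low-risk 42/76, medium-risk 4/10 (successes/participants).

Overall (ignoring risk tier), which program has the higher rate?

the CBT program

High-risk: Program B 30/96 = 31.2%, the CBT program 1/5 = 20.0% → Program B
Low-risk: Program B 3/5 = 60.0%, the CBT program 42/76 = 55.3% → Program B
Medium-risk: Program B 17/35 = 48.6%, the CBT program 4/10 = 40.0% → Program B
Overall: Program B 50/136 = 36.8%, the CBT program 47/91 = 51.6% → the CBT program
(Program B wins every risk group but the CBT program wins overall — Program B's participants skew toward the low-rate high-risk group.)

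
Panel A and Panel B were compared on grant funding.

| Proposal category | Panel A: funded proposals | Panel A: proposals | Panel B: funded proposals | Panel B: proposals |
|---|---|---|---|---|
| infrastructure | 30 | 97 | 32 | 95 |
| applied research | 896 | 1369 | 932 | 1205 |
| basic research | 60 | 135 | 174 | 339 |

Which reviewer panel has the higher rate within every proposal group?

Infrastructure: Panel A 30/97 = 30.9%, Panel B 32/95 = 33.7% → Panel B
Applied research: Panel A 896/1369 = 65.4%, Panel B 932/1205 = 77.3% → Panel B
Basic research: Panel A 60/135 = 44.4%, Panel B 174/339 = 51.3% → Panel B
Panel B has the higher rate in all 3 groups.

Panel B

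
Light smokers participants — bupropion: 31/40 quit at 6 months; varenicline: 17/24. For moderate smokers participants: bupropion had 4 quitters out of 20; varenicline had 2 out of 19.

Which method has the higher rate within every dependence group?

bupropion

Light smokers: bupropion 31/40 = 77.5%, varenicline 17/24 = 70.8% → bupropion
Moderate smokers: bupropion 4/20 = 20.0%, varenicline 2/19 = 10.5% → bupropion
Bupropion has the higher rate in both groups.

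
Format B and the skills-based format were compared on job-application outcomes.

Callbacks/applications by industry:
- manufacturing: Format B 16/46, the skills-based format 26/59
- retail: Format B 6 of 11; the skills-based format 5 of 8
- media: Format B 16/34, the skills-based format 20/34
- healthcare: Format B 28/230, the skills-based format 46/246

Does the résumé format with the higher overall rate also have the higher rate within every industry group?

Manufacturing: Format B 16/46 = 34.8%, the skills-based format 26/59 = 44.1% → the skills-based format
Retail: Format B 6/11 = 54.5%, the skills-based format 5/8 = 62.5% → the skills-based format
Media: Format B 16/34 = 47.1%, the skills-based format 20/34 = 58.8% → the skills-based format
Healthcare: Format B 28/230 = 12.2%, the skills-based format 46/246 = 18.7% → the skills-based format
Overall: Format B 66/321 = 20.6%, the skills-based format 97/347 = 28.0% → the skills-based format
The skills-based format wins overall and in every industry group — no reversal.

Yes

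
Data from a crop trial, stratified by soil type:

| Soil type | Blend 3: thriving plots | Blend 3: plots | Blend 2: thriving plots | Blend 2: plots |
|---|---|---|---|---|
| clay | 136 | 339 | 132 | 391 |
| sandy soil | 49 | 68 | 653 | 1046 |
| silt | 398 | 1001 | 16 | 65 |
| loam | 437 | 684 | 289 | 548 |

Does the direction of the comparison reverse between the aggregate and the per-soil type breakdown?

Yes

Clay: Blend 3 136/339 = 40.1%, Blend 2 132/391 = 33.8% → Blend 3
Sandy soil: Blend 3 49/68 = 72.1%, Blend 2 653/1046 = 62.4% → Blend 3
Silt: Blend 3 398/1001 = 39.8%, Blend 2 16/65 = 24.6% → Blend 3
Loam: Blend 3 437/684 = 63.9%, Blend 2 289/548 = 52.7% → Blend 3
Overall: Blend 3 1020/2092 = 48.8%, Blend 2 1090/2050 = 53.2% → Blend 2
Blend 3 wins each soil group but Blend 2 wins overall — the comparison reverses. Blend 3's plots skew toward silt, which has a lower base rate.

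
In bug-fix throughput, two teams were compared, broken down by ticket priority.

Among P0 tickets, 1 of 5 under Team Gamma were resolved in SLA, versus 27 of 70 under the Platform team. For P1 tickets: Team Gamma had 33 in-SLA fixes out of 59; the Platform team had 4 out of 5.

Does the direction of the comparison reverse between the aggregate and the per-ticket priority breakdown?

Yes

P0: Team Gamma 1/5 = 20.0%, the Platform team 27/70 = 38.6% → the Platform team
P1: Team Gamma 33/59 = 55.9%, the Platform team 4/5 = 80.0% → the Platform team
Overall: Team Gamma 34/64 = 53.1%, the Platform team 31/75 = 41.3% → Team Gamma
The Platform team wins each ticket group but Team Gamma wins overall — the comparison reverses. The Platform team's tickets skew toward P0, which has a lower base rate.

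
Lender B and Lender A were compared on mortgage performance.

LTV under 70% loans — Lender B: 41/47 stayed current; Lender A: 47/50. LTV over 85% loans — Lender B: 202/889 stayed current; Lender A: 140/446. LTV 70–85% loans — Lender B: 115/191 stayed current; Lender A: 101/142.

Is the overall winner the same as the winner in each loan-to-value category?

LTV under 70%: Lender B 41/47 = 87.2%, Lender A 47/50 = 94.0% → Lender A
LTV over 85%: Lender B 202/889 = 22.7%, Lender A 140/446 = 31.4% → Lender A
LTV 70–85%: Lender B 115/191 = 60.2%, Lender A 101/142 = 71.1% → Lender A
Overall: Lender B 358/1127 = 31.8%, Lender A 288/638 = 45.1% → Lender A
Lender A wins overall and in every loan-to-value group — no reversal.

Yes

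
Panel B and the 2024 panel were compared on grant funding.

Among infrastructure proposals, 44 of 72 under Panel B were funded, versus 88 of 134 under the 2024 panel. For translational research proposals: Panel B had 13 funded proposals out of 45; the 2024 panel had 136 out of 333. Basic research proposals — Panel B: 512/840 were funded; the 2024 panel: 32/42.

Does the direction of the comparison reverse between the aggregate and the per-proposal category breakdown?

Infrastructure: Panel B 44/72 = 61.1%, the 2024 panel 88/134 = 65.7% → the 2024 panel
Translational research: Panel B 13/45 = 28.9%, the 2024 panel 136/333 = 40.8% → the 2024 panel
Basic research: Panel B 512/840 = 61.0%, the 2024 panel 32/42 = 76.2% → the 2024 panel
Overall: Panel B 569/957 = 59.5%, the 2024 panel 256/509 = 50.3% → Panel B
The 2024 panel wins each proposal group but Panel B wins overall — the comparison reverses. The 2024 panel's proposals skew toward translational research, which has a lower base rate.

Yes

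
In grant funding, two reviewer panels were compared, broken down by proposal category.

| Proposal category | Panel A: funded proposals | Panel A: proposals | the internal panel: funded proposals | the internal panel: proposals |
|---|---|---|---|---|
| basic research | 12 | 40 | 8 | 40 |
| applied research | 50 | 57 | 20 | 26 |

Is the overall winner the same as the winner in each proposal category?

Yes

Basic research: Panel A 12/40 = 30.0%, the internal panel 8/40 = 20.0% → Panel A
Applied research: Panel A 50/57 = 87.7%, the internal panel 20/26 = 76.9% → Panel A
Overall: Panel A 62/97 = 63.9%, the internal panel 28/66 = 42.4% → Panel A
Panel A wins overall and in every proposal group — no reversal.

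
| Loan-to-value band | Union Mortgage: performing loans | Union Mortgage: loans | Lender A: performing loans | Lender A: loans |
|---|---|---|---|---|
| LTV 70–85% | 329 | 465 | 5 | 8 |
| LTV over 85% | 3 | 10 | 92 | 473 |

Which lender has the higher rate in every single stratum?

LTV 70–85%: Union Mortgage 329/465 = 70.8%, Lender A 5/8 = 62.5% → Union Mortgage
LTV over 85%: Union Mortgage 3/10 = 30.0%, Lender A 92/473 = 19.5% → Union Mortgage
Union Mortgage has the higher rate in both groups.

Union Mortgage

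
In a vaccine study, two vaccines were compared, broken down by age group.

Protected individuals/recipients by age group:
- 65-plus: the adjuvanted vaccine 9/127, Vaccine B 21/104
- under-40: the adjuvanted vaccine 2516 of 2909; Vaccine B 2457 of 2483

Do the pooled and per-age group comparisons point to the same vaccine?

Yes

65-plus: the adjuvanted vaccine 9/127 = 7.1%, Vaccine B 21/104 = 20.2% → Vaccine B
Under-40: the adjuvanted vaccine 2516/2909 = 86.5%, Vaccine B 2457/2483 = 99.0% → Vaccine B
Overall: the adjuvanted vaccine 2525/3036 = 83.2%, Vaccine B 2478/2587 = 95.8% → Vaccine B
Vaccine B wins overall and in every age group — no reversal.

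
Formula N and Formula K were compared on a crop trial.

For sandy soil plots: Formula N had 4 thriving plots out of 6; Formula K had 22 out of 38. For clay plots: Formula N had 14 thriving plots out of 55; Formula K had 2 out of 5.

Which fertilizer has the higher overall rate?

Formula K

Sandy soil: Formula N 4/6 = 66.7%, Formula K 22/38 = 57.9% → Formula N
Clay: Formula N 14/55 = 25.5%, Formula K 2/5 = 40.0% → Formula K
Overall: Formula N 18/61 = 29.5%, Formula K 24/43 = 55.8% → Formula K
(Neither sweeps every soil group, but Formula K has the higher pooled rate.)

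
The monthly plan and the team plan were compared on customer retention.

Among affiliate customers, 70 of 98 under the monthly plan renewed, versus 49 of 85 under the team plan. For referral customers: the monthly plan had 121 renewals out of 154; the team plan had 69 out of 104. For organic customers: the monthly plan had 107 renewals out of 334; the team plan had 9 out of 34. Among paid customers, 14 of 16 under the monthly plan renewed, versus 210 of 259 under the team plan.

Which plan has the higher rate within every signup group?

the monthly plan

Affiliate: the monthly plan 70/98 = 71.4%, the team plan 49/85 = 57.6% → the monthly plan
Referral: the monthly plan 121/154 = 78.6%, the team plan 69/104 = 66.3% → the monthly plan
Organic: the monthly plan 107/334 = 32.0%, the team plan 9/34 = 26.5% → the monthly plan
Paid: the monthly plan 14/16 = 87.5%, the team plan 210/259 = 81.1% → the monthly plan
The monthly plan has the higher rate in all 4 groups.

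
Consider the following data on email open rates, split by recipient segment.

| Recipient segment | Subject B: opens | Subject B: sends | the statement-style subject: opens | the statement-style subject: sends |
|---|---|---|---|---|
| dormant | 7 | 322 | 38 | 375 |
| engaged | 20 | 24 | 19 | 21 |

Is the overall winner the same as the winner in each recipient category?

Yes

Dormant: Subject B 7/322 = 2.2%, the statement-style subject 38/375 = 10.1% → the statement-style subject
Engaged: Subject B 20/24 = 83.3%, the statement-style subject 19/21 = 90.5% → the statement-style subject
Overall: Subject B 27/346 = 7.8%, the statement-style subject 57/396 = 14.4% → the statement-style subject
The statement-style subject wins overall and in every recipient group — no reversal.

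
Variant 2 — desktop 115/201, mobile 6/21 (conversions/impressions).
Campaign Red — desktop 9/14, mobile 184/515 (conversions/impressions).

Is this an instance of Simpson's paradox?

Yes

Desktop: Variant 2 115/201 = 57.2%, Campaign Red 9/14 = 64.3% → Campaign Red
Mobile: Variant 2 6/21 = 28.6%, Campaign Red 184/515 = 35.7% → Campaign Red
Overall: Variant 2 121/222 = 54.5%, Campaign Red 193/529 = 36.5% → Variant 2
Campaign Red wins each device group but Variant 2 wins overall — the comparison reverses. Campaign Red's impressions skew toward mobile, which has a lower base rate.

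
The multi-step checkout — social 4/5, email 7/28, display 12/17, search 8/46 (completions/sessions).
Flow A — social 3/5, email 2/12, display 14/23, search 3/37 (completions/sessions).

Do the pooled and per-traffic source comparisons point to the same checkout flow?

Social: the multi-step checkout 4/5 = 80.0%, Flow A 3/5 = 60.0% → the multi-step checkout
Email: the multi-step checkout 7/28 = 25.0%, Flow A 2/12 = 16.7% → the multi-step checkout
Display: the multi-step checkout 12/17 = 70.6%, Flow A 14/23 = 60.9% → the multi-step checkout
Search: the multi-step checkout 8/46 = 17.4%, Flow A 3/37 = 8.1% → the multi-step checkout
Overall: the multi-step checkout 31/96 = 32.3%, Flow A 22/77 = 28.6% → the multi-step checkout
The multi-step checkout wins overall and in every traffic group — no reversal.

Yes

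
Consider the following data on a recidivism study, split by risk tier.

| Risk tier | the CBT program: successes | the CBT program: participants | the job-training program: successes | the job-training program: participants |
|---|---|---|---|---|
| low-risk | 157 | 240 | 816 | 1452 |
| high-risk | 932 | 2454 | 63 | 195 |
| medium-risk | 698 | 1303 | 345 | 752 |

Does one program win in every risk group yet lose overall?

Low-risk: the CBT program 157/240 = 65.4%, the job-training program 816/1452 = 56.2% → the CBT program
High-risk: the CBT program 932/2454 = 38.0%, the job-training program 63/195 = 32.3% → the CBT program
Medium-risk: the CBT program 698/1303 = 53.6%, the job-training program 345/752 = 45.9% → the CBT program
Overall: the CBT program 1787/3997 = 44.7%, the job-training program 1224/2399 = 51.0% → the job-training program
The CBT program wins each risk group but the job-training program wins overall — the comparison reverses. The CBT program's participants skew toward high-risk, which has a lower base rate.

Yes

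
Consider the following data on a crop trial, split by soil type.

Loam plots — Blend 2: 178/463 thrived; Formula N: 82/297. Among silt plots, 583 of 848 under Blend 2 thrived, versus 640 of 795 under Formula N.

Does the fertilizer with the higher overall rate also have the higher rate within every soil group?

No

Loam: Blend 2 178/463 = 38.4%, Formula N 82/297 = 27.6% → Blend 2
Silt: Blend 2 583/848 = 68.8%, Formula N 640/795 = 80.5% → Formula N
Overall: Blend 2 761/1311 = 58.0%, Formula N 722/1092 = 66.1% → Formula N
Neither sweeps: Blend 2 wins 1 of 2 groups, Formula N wins 1. Formula N wins overall but not every group — no Simpson reversal.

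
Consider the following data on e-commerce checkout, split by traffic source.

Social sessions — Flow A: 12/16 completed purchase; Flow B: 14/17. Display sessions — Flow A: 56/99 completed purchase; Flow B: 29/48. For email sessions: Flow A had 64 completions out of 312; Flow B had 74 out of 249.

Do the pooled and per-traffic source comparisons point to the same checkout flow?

Yes

Social: Flow A 12/16 = 75.0%, Flow B 14/17 = 82.4% → Flow B
Display: Flow A 56/99 = 56.6%, Flow B 29/48 = 60.4% → Flow B
Email: Flow A 64/312 = 20.5%, Flow B 74/249 = 29.7% → Flow B
Overall: Flow A 132/427 = 30.9%, Flow B 117/314 = 37.3% → Flow B
Flow B wins overall and in every traffic group — no reversal.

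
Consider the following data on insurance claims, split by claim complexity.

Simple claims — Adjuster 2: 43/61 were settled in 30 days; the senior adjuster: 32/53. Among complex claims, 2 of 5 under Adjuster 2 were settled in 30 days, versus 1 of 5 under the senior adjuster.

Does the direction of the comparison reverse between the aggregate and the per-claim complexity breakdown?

Simple: Adjuster 2 43/61 = 70.5%, the senior adjuster 32/53 = 60.4% → Adjuster 2
Complex: Adjuster 2 2/5 = 40.0%, the senior adjuster 1/5 = 20.0% → Adjuster 2
Overall: Adjuster 2 45/66 = 68.2%, the senior adjuster 33/58 = 56.9% → Adjuster 2
Adjuster 2 wins overall and in every claim group — no reversal.

No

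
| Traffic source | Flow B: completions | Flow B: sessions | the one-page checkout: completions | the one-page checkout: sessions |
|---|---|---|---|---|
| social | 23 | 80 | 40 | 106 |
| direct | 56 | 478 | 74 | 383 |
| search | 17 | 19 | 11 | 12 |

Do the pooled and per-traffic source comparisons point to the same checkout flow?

Yes

Social: Flow B 23/80 = 28.8%, the one-page checkout 40/106 = 37.7% → the one-page checkout
Direct: Flow B 56/478 = 11.7%, the one-page checkout 74/383 = 19.3% → the one-page checkout
Search: Flow B 17/19 = 89.5%, the one-page checkout 11/12 = 91.7% → the one-page checkout
Overall: Flow B 96/577 = 16.6%, the one-page checkout 125/501 = 25.0% → the one-page checkout
The one-page checkout wins overall and in every traffic group — no reversal.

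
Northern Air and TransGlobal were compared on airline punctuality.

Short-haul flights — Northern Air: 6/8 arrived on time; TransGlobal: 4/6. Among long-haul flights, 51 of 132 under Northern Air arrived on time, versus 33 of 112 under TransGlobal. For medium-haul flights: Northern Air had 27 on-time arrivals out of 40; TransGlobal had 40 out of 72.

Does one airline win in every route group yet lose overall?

No

Short-haul: Northern Air 6/8 = 75.0%, TransGlobal 4/6 = 66.7% → Northern Air
Long-haul: Northern Air 51/132 = 38.6%, TransGlobal 33/112 = 29.5% → Northern Air
Medium-haul: Northern Air 27/40 = 67.5%, TransGlobal 40/72 = 55.6% → Northern Air
Overall: Northern Air 84/180 = 46.7%, TransGlobal 77/190 = 40.5% → Northern Air
Northern Air wins overall and in every route group — no reversal.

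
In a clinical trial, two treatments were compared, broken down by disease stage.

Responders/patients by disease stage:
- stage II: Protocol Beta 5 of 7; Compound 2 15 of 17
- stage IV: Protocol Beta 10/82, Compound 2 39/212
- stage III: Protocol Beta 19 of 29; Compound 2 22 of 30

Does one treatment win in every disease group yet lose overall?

No

Stage II: Protocol Beta 5/7 = 71.4%, Compound 2 15/17 = 88.2% → Compound 2
Stage IV: Protocol Beta 10/82 = 12.2%, Compound 2 39/212 = 18.4% → Compound 2
Stage III: Protocol Beta 19/29 = 65.5%, Compound 2 22/30 = 73.3% → Compound 2
Overall: Protocol Beta 34/118 = 28.8%, Compound 2 76/259 = 29.3% → Compound 2
Compound 2 wins overall and in every disease group — no reversal.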